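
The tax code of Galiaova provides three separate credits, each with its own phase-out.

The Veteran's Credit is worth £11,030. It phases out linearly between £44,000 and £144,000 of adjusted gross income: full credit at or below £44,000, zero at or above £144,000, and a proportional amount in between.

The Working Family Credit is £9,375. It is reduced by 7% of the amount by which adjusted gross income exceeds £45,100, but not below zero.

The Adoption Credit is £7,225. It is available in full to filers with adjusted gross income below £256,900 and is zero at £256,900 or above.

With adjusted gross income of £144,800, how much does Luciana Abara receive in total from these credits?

Veteran's Credit: £144,800 is at or above £144,000, so the credit is £0.
Working Family Credit: 7% of the £99,700 excess over £45,100 is £6,979; credit = £9,375 − £6,979 = £2,396.
Adoption Credit: £144,800 is below the £256,900 cutoff, so the full £7,225 applies.
Total: £0 + £2,396 + £7,225 = £9,621.

£9,621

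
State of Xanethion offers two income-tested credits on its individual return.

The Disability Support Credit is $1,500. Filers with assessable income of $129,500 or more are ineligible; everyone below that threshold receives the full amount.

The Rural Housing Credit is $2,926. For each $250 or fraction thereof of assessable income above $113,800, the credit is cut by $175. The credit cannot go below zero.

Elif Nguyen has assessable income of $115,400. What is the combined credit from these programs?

Disability Support Credit: $115,400 is below the $129,500 cutoff, so the full $1,500 applies.
Rural Housing Credit: income exceeds $113,800 by $1,600, which is 7 full-or-partial $250 increments; reduction = 7 × $175 = $1,225, leaving $1,701.
Total: $1,500 + $1,701 = $3,201.

$3,201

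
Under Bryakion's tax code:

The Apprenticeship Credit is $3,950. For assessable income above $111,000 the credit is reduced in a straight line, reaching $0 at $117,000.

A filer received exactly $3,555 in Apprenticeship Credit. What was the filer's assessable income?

$3,555 is 3,555/3,950 of the full $3,950, so 395/3,950 of the $6,000 range has been used: income = $111,000 + $6,000 × 395/3,950 = $111,600.

$111,600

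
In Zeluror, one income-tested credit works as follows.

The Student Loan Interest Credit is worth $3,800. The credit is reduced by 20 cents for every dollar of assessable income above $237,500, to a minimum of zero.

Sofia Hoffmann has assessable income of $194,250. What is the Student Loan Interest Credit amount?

$3,800

Student Loan Interest Credit: $194,250 is at or below the $237,500 threshold, so the full $3,800 applies.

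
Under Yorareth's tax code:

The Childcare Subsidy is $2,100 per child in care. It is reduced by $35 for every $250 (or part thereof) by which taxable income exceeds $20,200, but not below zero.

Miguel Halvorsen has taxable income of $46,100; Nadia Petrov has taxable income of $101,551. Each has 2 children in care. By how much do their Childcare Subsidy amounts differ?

Miguel ($46,100): Childcare Subsidy: base = 2 × $2,100 = $4,200. income exceeds $20,200 by $25,900, which is 104 full-or-partial $250 increments; reduction = 104 × $35 = $3,640, leaving $560.
Nadia ($101,551): Childcare Subsidy: base = 2 × $2,100 = $4,200. income exceeds $20,200 by $81,351 → 326 increments × $35 = $11,410 ≥ base, so the credit is $0.
Difference: |$560 − $0| = $560.

$560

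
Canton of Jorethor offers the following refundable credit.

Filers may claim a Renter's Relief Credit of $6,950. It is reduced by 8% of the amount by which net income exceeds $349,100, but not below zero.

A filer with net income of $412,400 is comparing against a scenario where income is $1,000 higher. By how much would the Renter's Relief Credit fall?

At $412,400 — 8% of the $63,300 excess over $349,100 is $5,064; credit = $6,950 − $5,064 = $1,886.
At $413,400 — 8% of the $64,300 excess over $349,100 is $5,144; credit = $6,950 − $5,144 = $1,806.
Lost: $1,886 − $1,806 = $80.

$80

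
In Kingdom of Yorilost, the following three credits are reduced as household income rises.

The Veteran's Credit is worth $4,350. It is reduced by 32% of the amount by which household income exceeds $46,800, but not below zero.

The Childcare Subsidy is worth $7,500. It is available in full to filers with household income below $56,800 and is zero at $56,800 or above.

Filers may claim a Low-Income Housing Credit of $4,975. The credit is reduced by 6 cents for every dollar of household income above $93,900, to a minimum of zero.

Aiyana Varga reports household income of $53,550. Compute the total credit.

Veteran's Credit: 32% of the $6,750 excess over $46,800 is $2,160; credit = $4,350 − $2,160 = $2,190.
Childcare Subsidy: $53,550 is below the $56,800 cutoff, so the full $7,500 applies.
Low-Income Housing Credit: $53,550 is at or below the $93,900 threshold, so the full $4,975 applies.
Total: $2,190 + $7,500 + $4,975 = $14,665.

$14,665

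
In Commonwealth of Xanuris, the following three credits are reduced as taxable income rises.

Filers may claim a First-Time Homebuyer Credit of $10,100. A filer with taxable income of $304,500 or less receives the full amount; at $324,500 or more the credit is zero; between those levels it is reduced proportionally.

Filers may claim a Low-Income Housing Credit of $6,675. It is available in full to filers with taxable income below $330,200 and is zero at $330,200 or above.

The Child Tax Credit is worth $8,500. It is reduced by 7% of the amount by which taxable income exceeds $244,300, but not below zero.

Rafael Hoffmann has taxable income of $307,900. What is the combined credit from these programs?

$19,106

First-Time Homebuyer Credit: $307,900 is $3,400 into a $20,000 phase-out range, leaving 16,600/20,000 of the credit: $10,100 × 16,600/20,000 = $8,383.
Low-Income Housing Credit: $307,900 is below the $330,200 cutoff, so the full $6,675 applies.
Child Tax Credit: 7% of the $63,600 excess over $244,300 is $4,452; credit = $8,500 − $4,452 = $4,048.
Total: $8,383 + $6,675 + $4,048 = $19,106.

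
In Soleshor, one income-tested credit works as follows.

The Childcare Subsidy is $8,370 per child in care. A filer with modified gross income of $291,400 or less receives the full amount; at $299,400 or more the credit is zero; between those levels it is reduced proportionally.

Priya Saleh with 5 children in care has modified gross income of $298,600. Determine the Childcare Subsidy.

Childcare Subsidy: base = 5 × $8,370 = $41,850. $298,600 is $7,200 into a $8,000 phase-out range, leaving 800/8,000 of the credit: $41,850 × 800/8,000 = $4,185.

$4,185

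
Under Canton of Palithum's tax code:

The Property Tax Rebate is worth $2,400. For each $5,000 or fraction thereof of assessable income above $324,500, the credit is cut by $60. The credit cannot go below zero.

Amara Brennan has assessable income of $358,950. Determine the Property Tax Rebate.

$1,980

Property Tax Rebate: income exceeds $324,500 by $34,450, which is 7 full-or-partial $5,000 increments; reduction = 7 × $60 = $420, leaving $1,980.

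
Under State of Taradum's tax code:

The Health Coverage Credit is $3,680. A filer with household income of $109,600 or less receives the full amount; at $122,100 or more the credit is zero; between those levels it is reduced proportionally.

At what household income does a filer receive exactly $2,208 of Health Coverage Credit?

$114,600

$2,208 is 2,208/3,680 of the full $3,680, so 1,472/3,680 of the $12,500 range has been used: income = $109,600 + $12,500 × 1,472/3,680 = $114,600.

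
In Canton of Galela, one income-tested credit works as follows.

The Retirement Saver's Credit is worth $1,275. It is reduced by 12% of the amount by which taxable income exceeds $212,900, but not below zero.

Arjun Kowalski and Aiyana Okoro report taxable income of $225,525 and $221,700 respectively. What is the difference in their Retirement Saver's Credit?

$219

Arjun ($225,525): Retirement Saver's Credit: 12% of the $12,625 excess over $212,900 is $1,515 ≥ base, so the credit is $0.
Aiyana ($221,700): Retirement Saver's Credit: 12% of the $8,800 excess over $212,900 is $1,056; credit = $1,275 − $1,056 = $219.
Difference: |$0 − $219| = $219.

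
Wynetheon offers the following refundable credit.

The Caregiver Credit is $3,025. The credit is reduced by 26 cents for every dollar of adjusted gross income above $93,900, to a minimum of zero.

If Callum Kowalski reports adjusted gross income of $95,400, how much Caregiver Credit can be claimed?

Caregiver Credit: 26% of the $1,500 excess over $93,900 is $390; credit = $3,025 − $390 = $2,635.

$2,635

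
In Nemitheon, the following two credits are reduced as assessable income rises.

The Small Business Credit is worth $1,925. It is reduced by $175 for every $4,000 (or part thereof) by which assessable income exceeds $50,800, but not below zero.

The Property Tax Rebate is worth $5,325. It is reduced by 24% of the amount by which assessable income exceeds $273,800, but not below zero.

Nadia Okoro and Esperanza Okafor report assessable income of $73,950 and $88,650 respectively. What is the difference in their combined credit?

$700

Nadia ($73,950): Small Business Credit: income exceeds $50,800 by $23,150, which is 6 full-or-partial $4,000 increments; reduction = 6 × $175 = $1,050, leaving $875. Property Tax Rebate: $73,950 is at or below the $273,800 threshold, so the full $5,325 applies. total $875 + $5,325 = $6,200
Esperanza ($88,650): Small Business Credit: income exceeds $50,800 by $37,850, which is 10 full-or-partial $4,000 increments; reduction = 10 × $175 = $1,750, leaving $175. Property Tax Rebate: $88,650 is at or below the $273,800 threshold, so the full $5,325 applies. total $175 + $5,325 = $5,500
Difference: |$6,200 − $5,500| = $700.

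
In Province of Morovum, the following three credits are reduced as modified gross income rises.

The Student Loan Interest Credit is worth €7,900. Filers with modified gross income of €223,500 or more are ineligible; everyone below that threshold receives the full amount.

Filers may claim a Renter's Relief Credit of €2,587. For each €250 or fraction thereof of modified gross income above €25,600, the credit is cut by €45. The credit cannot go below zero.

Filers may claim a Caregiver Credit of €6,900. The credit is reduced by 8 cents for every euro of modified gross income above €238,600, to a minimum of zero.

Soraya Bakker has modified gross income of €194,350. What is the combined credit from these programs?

€14,800

Student Loan Interest Credit: €194,350 is below the €223,500 cutoff, so the full €7,900 applies.
Renter's Relief Credit: income exceeds €25,600 by €168,750 → 675 increments × €45 = €30,375 ≥ base, so the credit is €0.
Caregiver Credit: €194,350 is at or below the €238,600 threshold, so the full €6,900 applies.
Total: €7,900 + €0 + €6,900 = €14,800.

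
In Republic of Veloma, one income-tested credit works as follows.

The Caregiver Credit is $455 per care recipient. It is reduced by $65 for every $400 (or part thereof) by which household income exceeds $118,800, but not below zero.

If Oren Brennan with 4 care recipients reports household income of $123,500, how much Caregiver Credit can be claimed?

Caregiver Credit: base = 4 × $455 = $1,820. income exceeds $118,800 by $4,700, which is 12 full-or-partial $400 increments; reduction = 12 × $65 = $780, leaving $1,040.

$1,040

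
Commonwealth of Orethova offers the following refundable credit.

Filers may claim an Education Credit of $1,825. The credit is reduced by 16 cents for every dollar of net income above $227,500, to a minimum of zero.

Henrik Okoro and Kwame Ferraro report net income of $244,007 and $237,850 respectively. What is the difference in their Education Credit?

Henrik ($244,007): Education Credit: 16% of the $16,507 excess over $227,500 is $2,641.12 ≥ base, so the credit is $0.
Kwame ($237,850): Education Credit: 16% of the $10,350 excess over $227,500 is $1,656; credit = $1,825 − $1,656 = $169.
Difference: |$0 − $169| = $169.

$169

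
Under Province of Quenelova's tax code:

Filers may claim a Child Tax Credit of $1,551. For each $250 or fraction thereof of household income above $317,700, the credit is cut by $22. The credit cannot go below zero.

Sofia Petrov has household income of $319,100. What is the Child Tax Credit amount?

$1,419

Child Tax Credit: income exceeds $317,700 by $1,400, which is 6 full-or-partial $250 increments; reduction = 6 × $22 = $132, leaving $1,419.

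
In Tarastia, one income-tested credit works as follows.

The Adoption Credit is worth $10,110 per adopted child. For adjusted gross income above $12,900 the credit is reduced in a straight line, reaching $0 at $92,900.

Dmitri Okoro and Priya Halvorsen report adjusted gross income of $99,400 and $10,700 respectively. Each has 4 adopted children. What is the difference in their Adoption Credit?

Dmitri ($99,400): Adoption Credit: base = 4 × $10,110 = $40,440. $99,400 is at or above $92,900, so the credit is $0.
Priya ($10,700): Adoption Credit: base = 4 × $10,110 = $40,440. $10,700 is at or below the $12,900 threshold, so the full $40,440 applies.
Difference: |$0 − $40,440| = $40,440.

$40,440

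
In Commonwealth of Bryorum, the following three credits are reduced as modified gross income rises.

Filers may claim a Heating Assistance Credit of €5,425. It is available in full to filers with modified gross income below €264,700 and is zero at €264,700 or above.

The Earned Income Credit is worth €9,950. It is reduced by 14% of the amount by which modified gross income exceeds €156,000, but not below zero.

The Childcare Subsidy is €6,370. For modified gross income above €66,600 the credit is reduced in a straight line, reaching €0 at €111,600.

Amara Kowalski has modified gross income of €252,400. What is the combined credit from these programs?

Heating Assistance Credit: €252,400 is below the €264,700 cutoff, so the full €5,425 applies.
Earned Income Credit: 14% of the €96,400 excess over €156,000 is €13,496 ≥ base, so the credit is €0.
Childcare Subsidy: €252,400 is at or above €111,600, so the credit is €0.
Total: €5,425 + €0 + €0 = €5,425.

€5,425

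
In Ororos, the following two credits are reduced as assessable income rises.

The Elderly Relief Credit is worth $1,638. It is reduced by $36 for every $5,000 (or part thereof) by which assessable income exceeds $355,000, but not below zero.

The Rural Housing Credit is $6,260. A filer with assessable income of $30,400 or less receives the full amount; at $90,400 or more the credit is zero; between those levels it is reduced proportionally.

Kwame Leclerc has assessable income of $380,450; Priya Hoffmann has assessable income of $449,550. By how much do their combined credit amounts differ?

Kwame ($380,450): Elderly Relief Credit: income exceeds $355,000 by $25,450, which is 6 full-or-partial $5,000 increments; reduction = 6 × $36 = $216, leaving $1,422. Rural Housing Credit: $380,450 is at or above $90,400, so the credit is $0. total $1,422 + $0 = $1,422
Priya ($449,550): Elderly Relief Credit: income exceeds $355,000 by $94,550, which is 19 full-or-partial $5,000 increments; reduction = 19 × $36 = $684, leaving $954. Rural Housing Credit: $449,550 is at or above $90,400, so the credit is $0. total $954 + $0 = $954
Difference: |$1,422 − $954| = $468.

$468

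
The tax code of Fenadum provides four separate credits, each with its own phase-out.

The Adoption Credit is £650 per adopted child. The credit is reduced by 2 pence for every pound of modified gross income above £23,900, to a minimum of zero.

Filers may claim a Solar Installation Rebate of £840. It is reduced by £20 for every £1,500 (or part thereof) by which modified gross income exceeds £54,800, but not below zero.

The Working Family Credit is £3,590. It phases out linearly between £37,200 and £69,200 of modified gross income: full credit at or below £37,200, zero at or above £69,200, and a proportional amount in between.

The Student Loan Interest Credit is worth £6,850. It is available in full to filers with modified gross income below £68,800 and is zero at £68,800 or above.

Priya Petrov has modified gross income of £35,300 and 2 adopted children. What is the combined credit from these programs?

Adoption Credit: base = 2 × £650 = £1,300. 2% of the £11,400 excess over £23,900 is £228; credit = £1,300 − £228 = £1,072.
Solar Installation Rebate: £35,300 is at or below the £54,800 threshold, so the full £840 applies.
Working Family Credit: £35,300 is at or below the £37,200 threshold, so the full £3,590 applies.
Student Loan Interest Credit: £35,300 is below the £68,800 cutoff, so the full £6,850 applies.
Total: £1,072 + £840 + £3,590 + £6,850 = £12,352.

£12,352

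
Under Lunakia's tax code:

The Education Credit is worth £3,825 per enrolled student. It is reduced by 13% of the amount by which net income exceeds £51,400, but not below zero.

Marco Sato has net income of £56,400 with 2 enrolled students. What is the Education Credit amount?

Education Credit: base = 2 × £3,825 = £7,650. 13% of the £5,000 excess over £51,400 is £650; credit = £7,650 − £650 = £7,000.

£7,000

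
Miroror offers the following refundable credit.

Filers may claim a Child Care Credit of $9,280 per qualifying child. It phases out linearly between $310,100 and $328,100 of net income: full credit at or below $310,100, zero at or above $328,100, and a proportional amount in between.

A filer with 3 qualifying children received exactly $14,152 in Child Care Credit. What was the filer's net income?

$318,950

Full credit = 3 × $9,280 = $27,840.
$14,152 is 14,152/27,840 of the full $27,840, so 13,688/27,840 of the $18,000 range has been used: income = $310,100 + $18,000 × 13,688/27,840 = $318,950.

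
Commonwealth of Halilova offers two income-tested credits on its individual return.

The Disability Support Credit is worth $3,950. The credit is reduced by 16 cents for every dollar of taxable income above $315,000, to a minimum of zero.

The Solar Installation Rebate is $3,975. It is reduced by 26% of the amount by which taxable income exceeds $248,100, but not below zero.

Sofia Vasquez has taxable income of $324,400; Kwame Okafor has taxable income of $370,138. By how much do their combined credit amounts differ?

Sofia ($324,400): Disability Support Credit: 16% of the $9,400 excess over $315,000 is $1,504; credit = $3,950 − $1,504 = $2,446. Solar Installation Rebate: 26% of the $76,300 excess over $248,100 is $19,838 ≥ base, so the credit is $0. total $2,446 + $0 = $2,446
Kwame ($370,138): Disability Support Credit: 16% of the $55,138 excess over $315,000 is $8,822.08 ≥ base, so the credit is $0. Solar Installation Rebate: 26% of the $122,038 excess over $248,100 is $31,729.88 ≥ base, so the credit is $0. total $0 + $0 = $0
Difference: |$2,446 − $0| = $2,446.

$2,446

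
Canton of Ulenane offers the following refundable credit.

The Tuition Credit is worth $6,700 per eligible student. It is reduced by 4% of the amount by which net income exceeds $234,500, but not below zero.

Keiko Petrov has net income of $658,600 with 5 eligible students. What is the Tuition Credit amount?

Tuition Credit: base = 5 × $6,700 = $33,500. 4% of the $424,100 excess over $234,500 is $16,964; credit = $33,500 − $16,964 = $16,536.

$16,536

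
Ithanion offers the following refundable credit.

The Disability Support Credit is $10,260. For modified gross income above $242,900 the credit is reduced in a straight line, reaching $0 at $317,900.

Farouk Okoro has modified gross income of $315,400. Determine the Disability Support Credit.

Disability Support Credit: $315,400 is $72,500 into a $75,000 phase-out range, leaving 2,500/75,000 of the credit: $10,260 × 2,500/75,000 = $342.

$342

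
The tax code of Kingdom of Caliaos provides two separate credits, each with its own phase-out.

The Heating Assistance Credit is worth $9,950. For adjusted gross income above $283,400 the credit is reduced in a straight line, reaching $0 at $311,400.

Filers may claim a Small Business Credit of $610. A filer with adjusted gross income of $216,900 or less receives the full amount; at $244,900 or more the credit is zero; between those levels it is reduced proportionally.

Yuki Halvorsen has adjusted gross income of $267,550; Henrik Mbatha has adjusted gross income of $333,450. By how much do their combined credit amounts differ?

Yuki ($267,550): Heating Assistance Credit: $267,550 is at or below the $283,400 threshold, so the full $9,950 applies. Small Business Credit: $267,550 is at or above $244,900, so the credit is $0. total $9,950 + $0 = $9,950
Henrik ($333,450): Heating Assistance Credit: $333,450 is at or above $311,400, so the credit is $0. Small Business Credit: $333,450 is at or above $244,900, so the credit is $0. total $0 + $0 = $0
Difference: |$9,950 − $0| = $9,950.

$9,950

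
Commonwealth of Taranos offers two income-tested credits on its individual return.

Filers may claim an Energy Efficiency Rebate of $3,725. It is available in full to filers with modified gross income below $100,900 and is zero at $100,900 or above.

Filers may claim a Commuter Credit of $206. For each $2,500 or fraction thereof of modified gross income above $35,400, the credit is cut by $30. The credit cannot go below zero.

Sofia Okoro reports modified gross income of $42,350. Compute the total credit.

Energy Efficiency Rebate: $42,350 is below the $100,900 cutoff, so the full $3,725 applies.
Commuter Credit: income exceeds $35,400 by $6,950, which is 3 full-or-partial $2,500 increments; reduction = 3 × $30 = $90, leaving $116.
Total: $3,725 + $116 = $3,841.

$3,841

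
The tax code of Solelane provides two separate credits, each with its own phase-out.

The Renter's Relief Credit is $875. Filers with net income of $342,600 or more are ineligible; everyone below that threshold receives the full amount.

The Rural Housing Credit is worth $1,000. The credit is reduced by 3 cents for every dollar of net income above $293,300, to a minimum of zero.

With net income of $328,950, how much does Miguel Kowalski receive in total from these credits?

Renter's Relief Credit: $328,950 is below the $342,600 cutoff, so the full $875 applies.
Rural Housing Credit: 3% of the $35,650 excess over $293,300 is $1,069.50 ≥ base, so the credit is $0.
Total: $875 + $0 = $875.

$875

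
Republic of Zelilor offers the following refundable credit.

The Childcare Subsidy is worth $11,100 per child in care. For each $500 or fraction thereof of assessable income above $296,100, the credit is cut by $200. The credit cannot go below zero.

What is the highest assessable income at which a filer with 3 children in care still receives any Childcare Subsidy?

Full credit = 3 × $11,100 = $33,300.
After 166 increments the reduction is 166 × $200 = $33,200, leaving $100; one more increment wipes it out. Increment 166 ends at excess 166 × $500 = $83,000, so the highest qualifying income is $296,100 + $83,000 = $379,100.

$379,100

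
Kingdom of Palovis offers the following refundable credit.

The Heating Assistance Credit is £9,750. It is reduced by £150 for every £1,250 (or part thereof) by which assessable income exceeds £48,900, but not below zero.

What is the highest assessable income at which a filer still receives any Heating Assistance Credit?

After 64 increments the reduction is 64 × £150 = £9,600, leaving £150; one more increment wipes it out. Increment 64 ends at excess 64 × £1,250 = £80,000, so the highest qualifying income is £48,900 + £80,000 = £128,900.

£128,900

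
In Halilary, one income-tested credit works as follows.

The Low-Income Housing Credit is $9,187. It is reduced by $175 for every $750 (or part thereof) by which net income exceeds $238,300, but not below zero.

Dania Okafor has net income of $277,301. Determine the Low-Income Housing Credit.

Low-Income Housing Credit: income exceeds $238,300 by $39,001 → 53 increments × $175 = $9,275 ≥ base, so the credit is $0.

$0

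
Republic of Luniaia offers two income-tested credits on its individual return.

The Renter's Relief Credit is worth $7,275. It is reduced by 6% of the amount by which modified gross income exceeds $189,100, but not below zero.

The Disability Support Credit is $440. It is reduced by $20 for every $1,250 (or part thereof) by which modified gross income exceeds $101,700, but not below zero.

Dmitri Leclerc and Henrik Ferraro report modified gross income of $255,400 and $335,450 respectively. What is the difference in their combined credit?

$3,297

Dmitri ($255,400): Renter's Relief Credit: 6% of the $66,300 excess over $189,100 is $3,978; credit = $7,275 − $3,978 = $3,297. Disability Support Credit: income exceeds $101,700 by $153,700 → 123 increments × $20 = $2,460 ≥ base, so the credit is $0. total $3,297 + $0 = $3,297
Henrik ($335,450): Renter's Relief Credit: 6% of the $146,350 excess over $189,100 is $8,781 ≥ base, so the credit is $0. Disability Support Credit: income exceeds $101,700 by $233,750 → 187 increments × $20 = $3,740 ≥ base, so the credit is $0. total $0 + $0 = $0
Difference: |$3,297 − $0| = $3,297.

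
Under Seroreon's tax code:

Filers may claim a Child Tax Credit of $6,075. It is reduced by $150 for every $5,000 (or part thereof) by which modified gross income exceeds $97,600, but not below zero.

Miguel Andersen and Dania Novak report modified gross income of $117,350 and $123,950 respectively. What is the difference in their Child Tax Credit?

Miguel ($117,350): Child Tax Credit: income exceeds $97,600 by $19,750, which is 4 full-or-partial $5,000 increments; reduction = 4 × $150 = $600, leaving $5,475.
Dania ($123,950): Child Tax Credit: income exceeds $97,600 by $26,350, which is 6 full-or-partial $5,000 increments; reduction = 6 × $150 = $900, leaving $5,175.
Difference: |$5,475 − $5,175| = $300.

$300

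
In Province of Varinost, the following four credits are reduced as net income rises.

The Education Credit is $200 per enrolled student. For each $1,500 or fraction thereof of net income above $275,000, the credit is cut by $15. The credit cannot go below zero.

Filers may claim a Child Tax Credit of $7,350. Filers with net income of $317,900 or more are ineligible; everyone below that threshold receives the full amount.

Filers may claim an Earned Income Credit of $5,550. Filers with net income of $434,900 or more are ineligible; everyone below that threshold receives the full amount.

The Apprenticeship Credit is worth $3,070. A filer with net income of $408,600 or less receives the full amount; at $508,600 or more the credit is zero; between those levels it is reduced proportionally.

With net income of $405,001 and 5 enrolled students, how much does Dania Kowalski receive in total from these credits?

Education Credit: base = 5 × $200 = $1,000. income exceeds $275,000 by $130,001 → 87 increments × $15 = $1,305 ≥ base, so the credit is $0.
Child Tax Credit: $405,001 meets or exceeds the $317,900 cutoff, so the credit is $0.
Earned Income Credit: $405,001 is below the $434,900 cutoff, so the full $5,550 applies.
Apprenticeship Credit: $405,001 is at or below the $408,600 threshold, so the full $3,070 applies.
Total: $0 + $0 + $5,550 + $3,070 = $8,620.

$8,620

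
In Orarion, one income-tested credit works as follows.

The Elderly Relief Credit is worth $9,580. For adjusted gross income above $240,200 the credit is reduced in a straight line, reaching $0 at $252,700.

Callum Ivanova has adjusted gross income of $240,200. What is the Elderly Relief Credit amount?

Elderly Relief Credit: $240,200 is at or below the $240,200 threshold, so the full $9,580 applies.

$9,580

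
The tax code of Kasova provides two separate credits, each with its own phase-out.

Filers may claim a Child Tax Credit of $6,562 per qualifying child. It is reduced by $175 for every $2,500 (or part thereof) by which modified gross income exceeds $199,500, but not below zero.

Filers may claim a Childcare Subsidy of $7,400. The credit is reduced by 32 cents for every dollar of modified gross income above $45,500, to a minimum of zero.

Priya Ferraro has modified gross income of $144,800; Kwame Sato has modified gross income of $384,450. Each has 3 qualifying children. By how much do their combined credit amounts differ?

$12,950

Priya ($144,800): Child Tax Credit: base = 3 × $6,562 = $19,686. $144,800 is at or below the $199,500 threshold, so the full $19,686 applies. Childcare Subsidy: 32% of the $99,300 excess over $45,500 is $31,776 ≥ base, so the credit is $0. total $19,686 + $0 = $19,686
Kwame ($384,450): Child Tax Credit: base = 3 × $6,562 = $19,686. income exceeds $199,500 by $184,950, which is 74 full-or-partial $2,500 increments; reduction = 74 × $175 = $12,950, leaving $6,736. Childcare Subsidy: 32% of the $338,950 excess over $45,500 is $108,464 ≥ base, so the credit is $0. total $6,736 + $0 = $6,736
Difference: |$19,686 − $6,736| = $12,950.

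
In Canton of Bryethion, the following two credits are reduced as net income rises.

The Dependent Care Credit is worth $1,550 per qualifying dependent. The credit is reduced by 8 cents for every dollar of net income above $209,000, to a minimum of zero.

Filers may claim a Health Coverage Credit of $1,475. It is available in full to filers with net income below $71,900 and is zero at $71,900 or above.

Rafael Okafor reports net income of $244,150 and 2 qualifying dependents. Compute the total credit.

$288

Dependent Care Credit: base = 2 × $1,550 = $3,100. 8% of the $35,150 excess over $209,000 is $2,812; credit = $3,100 − $2,812 = $288.
Health Coverage Credit: $244,150 meets or exceeds the $71,900 cutoff, so the credit is $0.
Total: $288 + $0 = $288.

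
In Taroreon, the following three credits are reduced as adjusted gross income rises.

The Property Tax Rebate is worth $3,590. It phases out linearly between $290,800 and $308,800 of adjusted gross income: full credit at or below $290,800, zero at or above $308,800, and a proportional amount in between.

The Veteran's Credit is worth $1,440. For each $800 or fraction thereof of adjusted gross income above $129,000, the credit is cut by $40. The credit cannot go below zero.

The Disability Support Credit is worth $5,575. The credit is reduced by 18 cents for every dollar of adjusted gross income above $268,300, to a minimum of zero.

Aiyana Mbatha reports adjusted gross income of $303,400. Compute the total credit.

$1,077

Property Tax Rebate: $303,400 is $12,600 into a $18,000 phase-out range, leaving 5,400/18,000 of the credit: $3,590 × 5,400/18,000 = $1,077.
Veteran's Credit: income exceeds $129,000 by $174,400 → 218 increments × $40 = $8,720 ≥ base, so the credit is $0.
Disability Support Credit: 18% of the $35,100 excess over $268,300 is $6,318 ≥ base, so the credit is $0.
Total: $1,077 + $0 + $0 = $1,077.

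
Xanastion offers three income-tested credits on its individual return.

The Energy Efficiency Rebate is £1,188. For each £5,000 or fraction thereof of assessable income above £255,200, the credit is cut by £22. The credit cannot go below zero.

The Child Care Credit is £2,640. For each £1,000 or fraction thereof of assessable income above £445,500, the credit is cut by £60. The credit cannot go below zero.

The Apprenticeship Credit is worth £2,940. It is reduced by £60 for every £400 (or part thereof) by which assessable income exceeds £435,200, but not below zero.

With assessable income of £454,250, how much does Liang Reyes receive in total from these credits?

£2,468

Energy Efficiency Rebate: income exceeds £255,200 by £199,050, which is 40 full-or-partial £5,000 increments; reduction = 40 × £22 = £880, leaving £308.
Child Care Credit: income exceeds £445,500 by £8,750, which is 9 full-or-partial £1,000 increments; reduction = 9 × £60 = £540, leaving £2,100.
Apprenticeship Credit: income exceeds £435,200 by £19,050, which is 48 full-or-partial £400 increments; reduction = 48 × £60 = £2,880, leaving £60.
Total: £308 + £2,100 + £60 = £2,468.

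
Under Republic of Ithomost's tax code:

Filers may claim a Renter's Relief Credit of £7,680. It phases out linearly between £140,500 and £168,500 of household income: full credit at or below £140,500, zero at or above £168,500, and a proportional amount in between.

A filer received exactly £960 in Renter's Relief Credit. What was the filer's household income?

£165,000

£960 is 960/7,680 of the full £7,680, so 6,720/7,680 of the £28,000 range has been used: income = £140,500 + £28,000 × 6,720/7,680 = £165,000.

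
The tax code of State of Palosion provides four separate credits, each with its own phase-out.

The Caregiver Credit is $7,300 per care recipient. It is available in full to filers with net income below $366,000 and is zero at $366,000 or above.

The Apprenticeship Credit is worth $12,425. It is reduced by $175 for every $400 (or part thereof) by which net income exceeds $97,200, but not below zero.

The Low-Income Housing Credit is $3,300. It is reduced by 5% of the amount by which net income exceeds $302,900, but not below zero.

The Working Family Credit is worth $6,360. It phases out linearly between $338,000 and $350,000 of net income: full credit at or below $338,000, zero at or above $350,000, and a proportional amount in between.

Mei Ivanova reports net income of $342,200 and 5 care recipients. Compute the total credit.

Caregiver Credit: base = 5 × $7,300 = $36,500. $342,200 is below the $366,000 cutoff, so the full $36,500 applies.
Apprenticeship Credit: income exceeds $97,200 by $245,000 → 613 increments × $175 = $107,275 ≥ base, so the credit is $0.
Low-Income Housing Credit: 5% of the $39,300 excess over $302,900 is $1,965; credit = $3,300 − $1,965 = $1,335.
Working Family Credit: $342,200 is $4,200 into a $12,000 phase-out range, leaving 7,800/12,000 of the credit: $6,360 × 7,800/12,000 = $4,134.
Total: $36,500 + $0 + $1,335 + $4,134 = $41,969.

$41,969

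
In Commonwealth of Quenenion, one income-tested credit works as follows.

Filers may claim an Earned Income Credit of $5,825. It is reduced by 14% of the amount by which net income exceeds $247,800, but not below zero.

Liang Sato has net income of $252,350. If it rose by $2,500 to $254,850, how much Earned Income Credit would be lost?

$350

At $252,350 — 14% of the $4,550 excess over $247,800 is $637; credit = $5,825 − $637 = $5,188.
At $254,850 — 14% of the $7,050 excess over $247,800 is $987; credit = $5,825 − $987 = $4,838.
Lost: $5,188 − $4,838 = $350.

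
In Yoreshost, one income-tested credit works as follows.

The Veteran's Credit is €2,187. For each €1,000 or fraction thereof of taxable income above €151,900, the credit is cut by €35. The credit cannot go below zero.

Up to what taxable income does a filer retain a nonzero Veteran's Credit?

€213,900

After 62 increments the reduction is 62 × €35 = €2,170, leaving €17; one more increment wipes it out. Increment 62 ends at excess 62 × €1,000 = €62,000, so the highest qualifying income is €151,900 + €62,000 = €213,900.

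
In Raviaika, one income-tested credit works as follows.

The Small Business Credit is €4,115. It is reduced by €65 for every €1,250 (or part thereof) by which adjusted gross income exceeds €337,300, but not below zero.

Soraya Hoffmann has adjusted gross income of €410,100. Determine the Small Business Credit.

€280

Small Business Credit: income exceeds €337,300 by €72,800, which is 59 full-or-partial €1,250 increments; reduction = 59 × €65 = €3,835, leaving €280.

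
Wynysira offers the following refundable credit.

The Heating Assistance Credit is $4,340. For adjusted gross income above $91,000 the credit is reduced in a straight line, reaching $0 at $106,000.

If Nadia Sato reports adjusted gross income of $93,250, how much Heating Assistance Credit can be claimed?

$3,689

Heating Assistance Credit: $93,250 is $2,250 into a $15,000 phase-out range, leaving 12,750/15,000 of the credit: $4,340 × 12,750/15,000 = $3,689.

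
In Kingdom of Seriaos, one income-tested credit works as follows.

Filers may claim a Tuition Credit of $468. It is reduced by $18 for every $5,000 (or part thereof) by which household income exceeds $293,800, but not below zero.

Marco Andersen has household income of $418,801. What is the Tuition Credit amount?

Tuition Credit: income exceeds $293,800 by $125,001 → 26 increments × $18 = $468 ≥ base, so the credit is $0.

$0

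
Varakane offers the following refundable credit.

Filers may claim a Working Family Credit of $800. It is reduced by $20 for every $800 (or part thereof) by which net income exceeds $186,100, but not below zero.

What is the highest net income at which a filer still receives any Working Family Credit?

After 39 increments the reduction is 39 × $20 = $780, leaving $20; one more increment wipes it out. Increment 39 ends at excess 39 × $800 = $31,200, so the highest qualifying income is $186,100 + $31,200 = $217,300.

$217,300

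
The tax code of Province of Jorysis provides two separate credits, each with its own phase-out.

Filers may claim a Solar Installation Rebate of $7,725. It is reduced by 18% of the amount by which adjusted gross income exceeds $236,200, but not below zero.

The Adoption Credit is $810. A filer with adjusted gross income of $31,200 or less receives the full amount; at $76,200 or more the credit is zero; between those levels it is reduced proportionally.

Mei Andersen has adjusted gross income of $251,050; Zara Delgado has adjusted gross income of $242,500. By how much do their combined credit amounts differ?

$1,539

Mei ($251,050): Solar Installation Rebate: 18% of the $14,850 excess over $236,200 is $2,673; credit = $7,725 − $2,673 = $5,052. Adoption Credit: $251,050 is at or above $76,200, so the credit is $0. total $5,052 + $0 = $5,052
Zara ($242,500): Solar Installation Rebate: 18% of the $6,300 excess over $236,200 is $1,134; credit = $7,725 − $1,134 = $6,591. Adoption Credit: $242,500 is at or above $76,200, so the credit is $0. total $6,591 + $0 = $6,591
Difference: |$5,052 − $6,591| = $1,539.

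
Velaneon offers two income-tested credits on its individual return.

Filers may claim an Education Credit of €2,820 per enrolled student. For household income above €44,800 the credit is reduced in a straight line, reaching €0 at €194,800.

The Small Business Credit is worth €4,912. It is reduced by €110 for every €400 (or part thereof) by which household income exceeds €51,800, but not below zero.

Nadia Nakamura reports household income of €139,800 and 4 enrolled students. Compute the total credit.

Education Credit: base = 4 × €2,820 = €11,280. €139,800 is €95,000 into a €150,000 phase-out range, leaving 55,000/150,000 of the credit: €11,280 × 55,000/150,000 = €4,136.
Small Business Credit: income exceeds €51,800 by €88,000 → 220 increments × €110 = €24,200 ≥ base, so the credit is €0.
Total: €4,136 + €0 = €4,136.

€4,136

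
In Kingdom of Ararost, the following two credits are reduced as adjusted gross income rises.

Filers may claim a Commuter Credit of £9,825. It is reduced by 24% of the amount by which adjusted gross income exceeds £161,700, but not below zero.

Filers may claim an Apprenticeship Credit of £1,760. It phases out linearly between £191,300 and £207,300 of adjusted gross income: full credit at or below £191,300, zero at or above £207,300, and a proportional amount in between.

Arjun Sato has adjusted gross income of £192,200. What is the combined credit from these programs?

£4,166

Commuter Credit: 24% of the £30,500 excess over £161,700 is £7,320; credit = £9,825 − £7,320 = £2,505.
Apprenticeship Credit: £192,200 is £900 into a £16,000 phase-out range, leaving 15,100/16,000 of the credit: £1,760 × 15,100/16,000 = £1,661.
Total: £2,505 + £1,661 = £4,166.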